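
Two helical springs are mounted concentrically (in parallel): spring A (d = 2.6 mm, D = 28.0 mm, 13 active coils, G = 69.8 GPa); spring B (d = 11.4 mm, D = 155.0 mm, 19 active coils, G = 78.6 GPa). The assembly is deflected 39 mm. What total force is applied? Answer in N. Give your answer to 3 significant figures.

k_A = Gd⁴/(8D³N_a) = (69.8×10³)(2.6⁴)/(8·28.0³·13) = 1.3971 N/mm
k_B = Gd⁴/(8D³N_a) = (78.6×10³)(11.4⁴)/(8·155.0³·19) = 2.3453 N/mm
Parallel: k_eq = 1.3971 + 2.3453 = 3.7425 N/mm
F = k_eq·δ = 3.7425·39 = 145.96 N

146 N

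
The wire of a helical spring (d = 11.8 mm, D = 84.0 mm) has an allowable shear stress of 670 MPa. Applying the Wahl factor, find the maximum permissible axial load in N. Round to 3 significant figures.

4260 N

C = D/d = 84.0/11.8 = 7.1186
K_W = (4C−1)/(4C−4) + 0.615/C = 27.475/24.475 + 0.0864 = 1.2090
τ_max = K·8FD/(πd³) → F_max = τ_allow·πd³/(8DK)
F_max = 670·π·11.8³/(8·84.0·1.2090) = 3.4584e+06/812.43 = 4256.8 N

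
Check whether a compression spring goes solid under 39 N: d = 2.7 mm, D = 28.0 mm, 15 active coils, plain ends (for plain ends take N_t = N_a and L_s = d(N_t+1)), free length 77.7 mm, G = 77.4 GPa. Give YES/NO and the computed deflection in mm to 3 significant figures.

k = Gd⁴/(8D³N_a) = (77.4×10³)(2.7⁴)/(8·28.0³·15) = 1.5615 N/mm
N_t = 15; L_s = 2.7·16 = 43.2 mm; δ_solid = L₀ − L_s = 77.7 − 43.2 = 34.5 mm
δ = F/k = 39/1.5615 = 24.976 mm
δ < δ_solid → spring does not go solid

NO, δ = 25.0 mm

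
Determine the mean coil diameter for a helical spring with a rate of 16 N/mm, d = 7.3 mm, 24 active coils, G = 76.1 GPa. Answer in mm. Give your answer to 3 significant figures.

D = (Gd⁴/(8N_a·k))^(1/3) = (76.1×10³·7.3⁴/(8·24·16))^(1/3)
  = (70348.5)^(1/3) = 41.2811 mm

41.3 mm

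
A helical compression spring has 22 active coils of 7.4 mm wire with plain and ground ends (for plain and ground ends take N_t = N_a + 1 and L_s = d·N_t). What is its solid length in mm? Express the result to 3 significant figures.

170 mm

plain and ground ends: N_t = N_a + 1 = 22 + 1 = 23
L_s = d·N_t = 7.4 × 23 = 170.2 mm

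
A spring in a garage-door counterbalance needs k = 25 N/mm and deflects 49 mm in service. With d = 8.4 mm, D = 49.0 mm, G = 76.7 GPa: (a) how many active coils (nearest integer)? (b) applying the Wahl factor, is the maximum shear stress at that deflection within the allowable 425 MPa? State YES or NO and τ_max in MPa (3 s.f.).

(a) 16 coils; (b) YES, τ_max = 330 MPa

N_a = Gd⁴/(8D³k) = (76.7×10³)(8.4⁴)/(8·49.0³·25) = 16.23 → N_a = 16
Actual rate k = Gd⁴/(8D³·16) = 25.358 N/mm
Working load F = kδ = 25.358·49 = 1242.5 N
C = 49.0/8.4 = 5.8333; K_W = (4C−1)/(4C−4)+0.615/C = 1.2606
τ_max = K_W·8FD/(πd³) = 1.2606·261.58 = 329.75 MPa
τ_max ≤ 425 MPa → acceptable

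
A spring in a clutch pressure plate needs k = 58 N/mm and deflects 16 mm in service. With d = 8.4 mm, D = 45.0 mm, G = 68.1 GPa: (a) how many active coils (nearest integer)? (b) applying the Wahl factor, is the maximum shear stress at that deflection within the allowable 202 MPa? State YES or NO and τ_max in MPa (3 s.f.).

N_a = Gd⁴/(8D³k) = (68.1×10³)(8.4⁴)/(8·45.0³·58) = 8.019 → N_a = 8
Actual rate k = Gd⁴/(8D³·8) = 58.136 N/mm
Working load F = kδ = 58.136·16 = 930.18 N
C = 45.0/8.4 = 5.3571; K_W = (4C−1)/(4C−4)+0.615/C = 1.2869
τ_max = K_W·8FD/(πd³) = 1.2869·179.84 = 231.44 MPa
τ_max > 202 MPa → exceeds allowable

(a) 8 coils; (b) NO, τ_max = 231 MPa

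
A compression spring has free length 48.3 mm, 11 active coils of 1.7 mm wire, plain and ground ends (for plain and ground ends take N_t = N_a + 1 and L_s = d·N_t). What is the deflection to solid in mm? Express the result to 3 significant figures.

N_t = 12; L_s = 1.7·12 = 20.4 mm
δ_solid = L₀ − L_s = 48.3 − 20.4 = 27.9 mm

27.9 mm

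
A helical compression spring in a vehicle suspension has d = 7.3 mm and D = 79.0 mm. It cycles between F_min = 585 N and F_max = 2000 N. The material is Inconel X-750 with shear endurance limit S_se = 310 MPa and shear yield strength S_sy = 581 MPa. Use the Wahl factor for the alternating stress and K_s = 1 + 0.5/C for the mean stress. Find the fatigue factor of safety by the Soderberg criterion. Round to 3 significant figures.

0.394

C = D/d = 79.0/7.3 = 10.8219; K_W = (4C−1)/(4C−4)+0.615/C = 1.1332; K_s = 1+0.5/C = 1.0462
F_a = (F_max−F_min)/2 = 707.5 N; F_m = (F_max+F_min)/2 = 1292.5 N
τ_a = K_W·8F_aD/(πd³) = 1.1332 × 365.87 = 414.6 MPa
τ_m = K_s·8F_mD/(πd³) = 1.0462 × 668.39 = 699.27 MPa
Soderberg: 1/n_f = τ_a/S_se + τ_m/S_sy = 414.6/310 + 699.27/581 = 1.33741 + 1.20356 = 2.541
n_f = 1/2.541 = 0.3935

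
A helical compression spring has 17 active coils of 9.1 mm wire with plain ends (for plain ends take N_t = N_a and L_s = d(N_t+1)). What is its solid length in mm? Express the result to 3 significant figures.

164 mm

plain ends: N_t = N_a = 17
L_s = d·(N_t+1) = 9.1 × 18 = 163.8 mm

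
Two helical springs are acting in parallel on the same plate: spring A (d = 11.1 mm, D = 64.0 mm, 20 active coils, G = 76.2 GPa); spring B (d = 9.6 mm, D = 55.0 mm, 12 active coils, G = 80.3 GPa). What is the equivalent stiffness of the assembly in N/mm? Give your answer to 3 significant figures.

70.3 N/mm

k_A = Gd⁴/(8D³N_a) = (76.2×10³)(11.1⁴)/(8·64.0³·20) = 27.58 N/mm
k_B = Gd⁴/(8D³N_a) = (80.3×10³)(9.6⁴)/(8·55.0³·12) = 42.701 N/mm
Parallel: k_eq = 27.58 + 42.701 = 70.281 N/mm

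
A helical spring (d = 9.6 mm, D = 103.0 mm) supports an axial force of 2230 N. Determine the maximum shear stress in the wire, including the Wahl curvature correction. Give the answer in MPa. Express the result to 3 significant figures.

750 MPa

Spring index C = D/d = 103.0/9.6 = 10.7292
K_W = (4C−1)/(4C−4) + 0.615/C = 41.917/38.917 + 0.0573 = 1.1344
τ₀ = 8FD/(πd³) = 8·2230·103.0/(π·9.6³) = 1.83752e+06/2779.5 = 661.1 MPa
τ_max = K·τ₀ = 1.1344 × 661.1 = 749.96 MPa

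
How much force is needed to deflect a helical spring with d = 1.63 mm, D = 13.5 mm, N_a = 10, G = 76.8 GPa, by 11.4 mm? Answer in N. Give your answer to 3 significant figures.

31.4 N

k = Gd⁴/(8D³N_a) = (76.8×10³)(1.63⁴)/(8·13.5³·10) = 2.7544 N/mm
F = k·δ = 2.7544 × 11.4 = 31.4 N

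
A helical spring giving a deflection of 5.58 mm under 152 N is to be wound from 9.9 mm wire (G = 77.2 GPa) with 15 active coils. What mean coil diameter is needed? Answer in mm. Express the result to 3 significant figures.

61.0 mm

Required rate k = F/δ = 152/5.58 = 27.24 N/mm
D = (Gd⁴/(8N_a·k))^(1/3) = (77.2×10³·9.9⁴/(8·15·27.24))^(1/3)
  = (226865)^(1/3) = 60.9896 mm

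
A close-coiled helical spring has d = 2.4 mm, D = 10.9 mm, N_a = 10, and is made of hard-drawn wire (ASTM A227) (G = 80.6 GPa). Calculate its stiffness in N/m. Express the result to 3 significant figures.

k = Gd⁴/(8D³N_a) = (80.6×10³ × 2.4⁴) / (8 × 10.9³ × 10)
  = 2.67411e+06 / 103602 = 25.811 N/mm = 25811 N/m

25800 N/m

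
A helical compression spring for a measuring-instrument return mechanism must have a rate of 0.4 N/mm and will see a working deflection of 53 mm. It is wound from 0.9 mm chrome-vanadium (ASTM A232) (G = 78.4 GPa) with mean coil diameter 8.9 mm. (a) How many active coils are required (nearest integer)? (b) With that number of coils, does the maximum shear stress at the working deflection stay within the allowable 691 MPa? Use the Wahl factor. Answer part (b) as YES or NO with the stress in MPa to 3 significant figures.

(a) 23 coils; (b) NO, τ_max = 749 MPa

N_a = Gd⁴/(8D³k) = (78.4×10³)(0.9⁴)/(8·8.9³·0.4) = 22.8 → N_a = 23
Actual rate k = Gd⁴/(8D³·23) = 0.39655 N/mm
Working load F = kδ = 0.39655·53 = 21.017 N
C = 8.9/0.9 = 9.8889; K_W = (4C−1)/(4C−4)+0.615/C = 1.1466
τ_max = K_W·8FD/(πd³) = 1.1466·653.4 = 749.16 MPa
τ_max > 691 MPa → exceeds allowable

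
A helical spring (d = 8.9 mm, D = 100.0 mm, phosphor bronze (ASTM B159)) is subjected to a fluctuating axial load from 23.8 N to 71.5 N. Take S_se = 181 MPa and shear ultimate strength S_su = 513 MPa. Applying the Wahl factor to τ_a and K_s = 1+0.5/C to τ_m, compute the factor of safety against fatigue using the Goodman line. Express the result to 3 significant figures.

C = D/d = 100.0/8.9 = 11.2360; K_W = (4C−1)/(4C−4)+0.615/C = 1.1280; K_s = 1+0.5/C = 1.0445
F_a = (F_max−F_min)/2 = 23.85 N; F_m = (F_max+F_min)/2 = 47.65 N
τ_a = K_W·8F_aD/(πd³) = 1.1280 × 8.6151 = 9.7178 MPa
τ_m = K_s·8F_mD/(πd³) = 1.0445 × 17.212 = 17.978 MPa
Goodman: 1/n_f = τ_a/S_se + τ_m/S_su = 9.7178/181 + 17.978/513 = 0.05369 + 0.03504 = 0.088735
n_f = 1/0.088735 = 11.27

11.3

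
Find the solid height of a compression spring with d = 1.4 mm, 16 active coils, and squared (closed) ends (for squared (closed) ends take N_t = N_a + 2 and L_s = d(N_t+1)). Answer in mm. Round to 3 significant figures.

26.6 mm

squared (closed) ends: N_t = N_a + 2 = 16 + 2 = 18
L_s = d·(N_t+1) = 1.4 × 19 = 26.6 mm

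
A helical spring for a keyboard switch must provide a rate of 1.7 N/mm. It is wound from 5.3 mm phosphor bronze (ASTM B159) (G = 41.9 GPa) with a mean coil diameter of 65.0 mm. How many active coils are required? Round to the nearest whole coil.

N_a = Gd⁴/(8D³k) = (41.9×10³ × 5.3⁴)/(8 × 65.0³ × 1.7)
    = 3.30611e+07 / 3.7349e+06 = 8.852 → 9 coils

9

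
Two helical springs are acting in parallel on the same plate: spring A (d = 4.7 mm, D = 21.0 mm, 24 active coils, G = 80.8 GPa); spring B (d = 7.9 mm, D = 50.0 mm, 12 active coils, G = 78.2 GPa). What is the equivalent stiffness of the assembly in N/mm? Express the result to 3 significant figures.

47.6 N/mm

k_A = Gd⁴/(8D³N_a) = (80.8×10³)(4.7⁴)/(8·21.0³·24) = 22.174 N/mm
k_B = Gd⁴/(8D³N_a) = (78.2×10³)(7.9⁴)/(8·50.0³·12) = 25.382 N/mm
Parallel: k_eq = 22.174 + 25.382 = 47.556 N/mm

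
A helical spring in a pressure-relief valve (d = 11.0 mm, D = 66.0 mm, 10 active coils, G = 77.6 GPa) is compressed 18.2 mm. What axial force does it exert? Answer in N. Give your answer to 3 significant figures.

k = Gd⁴/(8D³N_a) = (77.6×10³)(11.0⁴)/(8·66.0³·10) = 49.398 N/mm
F = k·δ = 49.398 × 18.2 = 899.05 N

899 N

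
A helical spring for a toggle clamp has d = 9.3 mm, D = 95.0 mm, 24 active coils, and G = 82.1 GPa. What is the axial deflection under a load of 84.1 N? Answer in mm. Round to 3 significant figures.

22.5 mm

k = Gd⁴/(8D³N_a) = (82.1×10³)(9.3⁴)/(8·95.0³·24) = 3.7308 N/mm
δ = F/k = 84.1 / 3.7308 = 22.542 mm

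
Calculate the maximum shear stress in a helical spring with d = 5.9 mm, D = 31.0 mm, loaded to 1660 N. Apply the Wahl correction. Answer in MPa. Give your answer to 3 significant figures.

825 MPa

Spring index C = D/d = 31.0/5.9 = 5.2542
K_W = (4C−1)/(4C−4) + 0.615/C = 20.017/17.017 + 0.1170 = 1.2933
τ₀ = 8FD/(πd³) = 8·1660·31.0/(π·5.9³) = 411680/645.22 = 638.05 MPa
τ_max = K·τ₀ = 1.2933 × 638.05 = 825.22 MPa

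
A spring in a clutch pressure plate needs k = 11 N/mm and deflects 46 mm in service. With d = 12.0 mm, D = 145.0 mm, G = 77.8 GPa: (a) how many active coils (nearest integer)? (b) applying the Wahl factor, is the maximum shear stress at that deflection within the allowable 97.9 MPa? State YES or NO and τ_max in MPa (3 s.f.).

N_a = Gd⁴/(8D³k) = (77.8×10³)(12.0⁴)/(8·145.0³·11) = 6.013 → N_a = 6
Actual rate k = Gd⁴/(8D³·6) = 11.025 N/mm
Working load F = kδ = 11.025·46 = 507.13 N
C = 145.0/12.0 = 12.0833; K_W = (4C−1)/(4C−4)+0.615/C = 1.1186
τ_max = K_W·8FD/(πd³) = 1.1186·108.36 = 121.21 MPa
τ_max > 97.9 MPa → exceeds allowable

(a) 6 coils; (b) NO, τ_max = 121 MPa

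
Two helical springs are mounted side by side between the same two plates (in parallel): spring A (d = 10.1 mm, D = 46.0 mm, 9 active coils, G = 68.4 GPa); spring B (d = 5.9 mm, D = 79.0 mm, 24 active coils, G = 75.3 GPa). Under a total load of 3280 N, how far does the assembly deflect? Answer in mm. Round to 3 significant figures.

32.0 mm

k_A = Gd⁴/(8D³N_a) = (68.4×10³)(10.1⁴)/(8·46.0³·9) = 101.56 N/mm
k_B = Gd⁴/(8D³N_a) = (75.3×10³)(5.9⁴)/(8·79.0³·24) = 0.96387 N/mm
Parallel: k_eq = 101.56 + 0.96387 = 102.53 N/mm
δ = F/k_eq = 3280/102.53 = 31.992 mm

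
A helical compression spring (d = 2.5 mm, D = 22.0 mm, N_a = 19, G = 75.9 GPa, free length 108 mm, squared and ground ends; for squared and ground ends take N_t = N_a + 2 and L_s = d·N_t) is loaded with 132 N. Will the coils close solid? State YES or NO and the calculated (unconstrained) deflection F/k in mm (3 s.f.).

k = Gd⁴/(8D³N_a) = (75.9×10³)(2.5⁴)/(8·22.0³·19) = 1.8319 N/mm
N_t = 21; L_s = 2.5·21 = 52.5 mm; δ_solid = L₀ − L_s = 108 − 52.5 = 55.5 mm
δ = F/k = 132/1.8319 = 72.058 mm
δ ≥ δ_solid → spring goes solid

YES, δ = 72.1 mm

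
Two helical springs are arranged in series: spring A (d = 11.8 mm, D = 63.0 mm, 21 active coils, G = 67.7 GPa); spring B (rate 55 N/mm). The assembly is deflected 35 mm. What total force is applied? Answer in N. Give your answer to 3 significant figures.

k_A = Gd⁴/(8D³N_a) = (67.7×10³)(11.8⁴)/(8·63.0³·21) = 31.245 N/mm
Series: 1/k_eq = 1/31.245 + 1/55 = 0.050187; k_eq = 19.926 N/mm
F = k_eq·δ = 19.926·35 = 697.4 N

697 N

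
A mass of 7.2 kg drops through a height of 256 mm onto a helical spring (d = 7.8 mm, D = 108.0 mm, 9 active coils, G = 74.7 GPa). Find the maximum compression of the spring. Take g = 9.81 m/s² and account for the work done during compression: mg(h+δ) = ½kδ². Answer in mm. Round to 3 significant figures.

135 mm

k = Gd⁴/(8D³N_a) = (74.7×10³)(7.8⁴)/(8·108.0³·9) = 3.0486 N/mm
W = mg = 7.2 × 9.81 = 70.632 N
½kδ² − Wδ − Wh = 0 → δ = (W + √(W² + 2kWh))/k
δ = (70.632 + √(4988.9 + 110247))/3.0486 = (70.632 + 339.46)/3.0486 = 134.52 mm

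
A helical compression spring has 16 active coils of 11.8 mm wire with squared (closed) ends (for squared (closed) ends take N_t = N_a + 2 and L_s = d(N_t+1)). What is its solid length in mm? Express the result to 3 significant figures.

224 mm

squared (closed) ends: N_t = N_a + 2 = 16 + 2 = 18
L_s = d·(N_t+1) = 11.8 × 19 = 224.2 mm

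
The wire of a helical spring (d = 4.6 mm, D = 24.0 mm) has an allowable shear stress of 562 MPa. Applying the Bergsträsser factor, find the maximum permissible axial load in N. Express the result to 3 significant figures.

699 N

C = D/d = 24.0/4.6 = 5.2174
K_B = (4C+2)/(4C−3) = 22.870/17.870 = 1.2798
τ_max = K·8FD/(πd³) → F_max = τ_allow·πd³/(8DK)
F_max = 562·π·4.6³/(8·24.0·1.2798) = 1.7185e+05/245.72 = 699.38 N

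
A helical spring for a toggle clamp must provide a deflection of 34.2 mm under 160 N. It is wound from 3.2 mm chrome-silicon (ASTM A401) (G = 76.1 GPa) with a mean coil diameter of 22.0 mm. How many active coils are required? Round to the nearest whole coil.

20

Required rate k = F/δ = 160/34.2 = 4.6784 N/mm
N_a = Gd⁴/(8D³k) = (76.1×10³ × 3.2⁴)/(8 × 22.0³ × 4.6784)
    = 7.97966e+06 / 398522 = 20.02 → 20 coils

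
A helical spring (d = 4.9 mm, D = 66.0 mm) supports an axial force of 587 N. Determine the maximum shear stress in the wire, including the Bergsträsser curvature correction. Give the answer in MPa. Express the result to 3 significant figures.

921 MPa

Spring index C = D/d = 66.0/4.9 = 13.4694
K_B = (4C+2)/(4C−3) = 55.878/50.878 = 1.0983
τ₀ = 8FD/(πd³) = 8·587·66.0/(π·4.9³) = 309936/369.61 = 838.56 MPa
τ_max = K·τ₀ = 1.0983 × 838.56 = 920.97 MPa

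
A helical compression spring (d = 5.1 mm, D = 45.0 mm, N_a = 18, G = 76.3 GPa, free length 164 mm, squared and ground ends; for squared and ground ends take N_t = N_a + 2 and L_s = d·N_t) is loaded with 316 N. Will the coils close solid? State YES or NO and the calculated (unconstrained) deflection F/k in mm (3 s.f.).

YES, δ = 80.3 mm

k = Gd⁴/(8D³N_a) = (76.3×10³)(5.1⁴)/(8·45.0³·18) = 3.9337 N/mm
N_t = 20; L_s = 5.1·20 = 102 mm; δ_solid = L₀ − L_s = 164 − 102 = 62 mm
δ = F/k = 316/3.9337 = 80.331 mm
δ ≥ δ_solid → spring goes solid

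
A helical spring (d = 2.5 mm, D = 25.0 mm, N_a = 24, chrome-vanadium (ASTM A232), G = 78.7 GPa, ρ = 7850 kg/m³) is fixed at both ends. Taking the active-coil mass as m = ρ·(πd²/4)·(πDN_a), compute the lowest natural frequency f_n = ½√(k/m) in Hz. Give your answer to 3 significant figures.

k = Gd⁴/(8D³N_a) = (78.7×10³)(2.5⁴)/(8·25.0³·24) = 1.0247 N/mm = 1024.7 N/m
Wire length L = πDN_a = π·25.0·24 = 1885 mm
m = ρ·(πd²/4)·L = 7850 × 4.9087×10⁻⁶ m² × 1.885 m = 0.072634 kg
f_n = ½√(k/m) = 0.5·√(1024.7/0.072634) = 0.5·√(14108) = 59.389 Hz

59.4 Hz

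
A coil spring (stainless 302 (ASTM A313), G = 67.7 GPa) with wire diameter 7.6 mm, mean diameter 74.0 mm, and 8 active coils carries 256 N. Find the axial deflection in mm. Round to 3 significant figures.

29.4 mm

k = Gd⁴/(8D³N_a) = (67.7×10³)(7.6⁴)/(8·74.0³·8) = 8.709 N/mm
δ = F/k = 256 / 8.709 = 29.395 mm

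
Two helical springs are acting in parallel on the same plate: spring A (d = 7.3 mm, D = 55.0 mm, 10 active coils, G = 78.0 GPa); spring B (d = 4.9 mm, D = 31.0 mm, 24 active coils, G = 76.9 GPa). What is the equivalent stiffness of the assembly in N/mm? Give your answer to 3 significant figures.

24.4 N/mm

k_A = Gd⁴/(8D³N_a) = (78.0×10³)(7.3⁴)/(8·55.0³·10) = 16.642 N/mm
k_B = Gd⁴/(8D³N_a) = (76.9×10³)(4.9⁴)/(8·31.0³·24) = 7.7504 N/mm
Parallel: k_eq = 16.642 + 7.7504 = 24.392 N/mm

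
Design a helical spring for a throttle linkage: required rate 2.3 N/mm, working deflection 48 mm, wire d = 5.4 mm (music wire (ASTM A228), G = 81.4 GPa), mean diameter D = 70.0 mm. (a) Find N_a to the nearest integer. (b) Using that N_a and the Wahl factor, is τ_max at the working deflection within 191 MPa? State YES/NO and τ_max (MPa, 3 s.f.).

(a) 11 coils; (b) YES, τ_max = 138 MPa

N_a = Gd⁴/(8D³k) = (81.4×10³)(5.4⁴)/(8·70.0³·2.3) = 10.97 → N_a = 11
Actual rate k = Gd⁴/(8D³·11) = 2.2931 N/mm
Working load F = kδ = 2.2931·48 = 110.07 N
C = 70.0/5.4 = 12.9630; K_W = (4C−1)/(4C−4)+0.615/C = 1.1101
τ_max = K_W·8FD/(πd³) = 1.1101·124.6 = 138.32 MPa
τ_max ≤ 191 MPa → acceptable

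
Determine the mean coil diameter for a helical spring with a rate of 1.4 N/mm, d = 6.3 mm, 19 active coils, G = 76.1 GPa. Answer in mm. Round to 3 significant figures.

D = (Gd⁴/(8N_a·k))^(1/3) = (76.1×10³·6.3⁴/(8·19·1.4))^(1/3)
  = (563346)^(1/3) = 82.5895 mm

82.6 mm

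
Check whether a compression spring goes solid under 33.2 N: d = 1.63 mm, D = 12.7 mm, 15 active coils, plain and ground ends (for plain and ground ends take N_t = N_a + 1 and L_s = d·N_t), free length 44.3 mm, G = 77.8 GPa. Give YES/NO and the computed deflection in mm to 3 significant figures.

k = Gd⁴/(8D³N_a) = (77.8×10³)(1.63⁴)/(8·12.7³·15) = 2.2343 N/mm
N_t = 16; L_s = 1.63·16 = 26.08 mm; δ_solid = L₀ − L_s = 44.3 − 26.08 = 18.22 mm
δ = F/k = 33.2/2.2343 = 14.859 mm
δ < δ_solid → spring does not go solid

NO, δ = 14.9 mm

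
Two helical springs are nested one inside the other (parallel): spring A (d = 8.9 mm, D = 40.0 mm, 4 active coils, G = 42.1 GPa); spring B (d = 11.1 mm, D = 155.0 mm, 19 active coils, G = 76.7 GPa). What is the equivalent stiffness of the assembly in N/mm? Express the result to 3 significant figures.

131 N/mm

k_A = Gd⁴/(8D³N_a) = (42.1×10³)(8.9⁴)/(8·40.0³·4) = 128.98 N/mm
k_B = Gd⁴/(8D³N_a) = (76.7×10³)(11.1⁴)/(8·155.0³·19) = 2.0571 N/mm
Parallel: k_eq = 128.98 + 2.0571 = 131.03 N/mm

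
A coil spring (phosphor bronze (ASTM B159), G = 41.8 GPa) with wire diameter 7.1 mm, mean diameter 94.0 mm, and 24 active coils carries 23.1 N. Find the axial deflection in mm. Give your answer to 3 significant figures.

34.7 mm

k = Gd⁴/(8D³N_a) = (41.8×10³)(7.1⁴)/(8·94.0³·24) = 0.66608 N/mm
δ = F/k = 23.1 / 0.66608 = 34.681 mm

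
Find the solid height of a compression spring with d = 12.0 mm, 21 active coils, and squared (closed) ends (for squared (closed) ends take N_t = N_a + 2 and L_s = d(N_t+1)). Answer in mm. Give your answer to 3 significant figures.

squared (closed) ends: N_t = N_a + 2 = 21 + 2 = 23
L_s = d·(N_t+1) = 12.0 × 24 = 288 mm

288 mm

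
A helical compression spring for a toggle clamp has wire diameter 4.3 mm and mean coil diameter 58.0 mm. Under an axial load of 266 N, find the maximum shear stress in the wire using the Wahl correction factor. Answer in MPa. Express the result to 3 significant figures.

546 MPa

Spring index C = D/d = 58.0/4.3 = 13.4884
K_W = (4C−1)/(4C−4) + 0.615/C = 52.953/49.953 + 0.0456 = 1.1057
τ₀ = 8FD/(πd³) = 8·266·58.0/(π·4.3³) = 123424/249.78 = 494.13 MPa
τ_max = K·τ₀ = 1.1057 × 494.13 = 546.34 MPa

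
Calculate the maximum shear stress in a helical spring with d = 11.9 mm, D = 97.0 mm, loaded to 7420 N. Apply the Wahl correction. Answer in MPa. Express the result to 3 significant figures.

Spring index C = D/d = 97.0/11.9 = 8.1513
K_W = (4C−1)/(4C−4) + 0.615/C = 31.605/28.605 + 0.0754 = 1.1803
τ₀ = 8FD/(πd³) = 8·7420·97.0/(π·11.9³) = 5.75792e+06/5294.1 = 1087.6 MPa
τ_max = K·τ₀ = 1.1803 × 1087.6 = 1283.7 MPa

1280 MPa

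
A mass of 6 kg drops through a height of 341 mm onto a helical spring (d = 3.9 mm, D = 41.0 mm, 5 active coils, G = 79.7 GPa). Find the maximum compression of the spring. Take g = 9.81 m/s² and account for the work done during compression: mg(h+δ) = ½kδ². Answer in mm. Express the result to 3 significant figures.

86.8 mm

k = Gd⁴/(8D³N_a) = (79.7×10³)(3.9⁴)/(8·41.0³·5) = 6.6881 N/mm
W = mg = 6 × 9.81 = 58.86 N
½kδ² − Wδ − Wh = 0 → δ = (W + √(W² + 2kWh))/k
δ = (58.86 + √(3464.5 + 268479))/6.6881 = (58.86 + 521.48)/6.6881 = 86.772 mm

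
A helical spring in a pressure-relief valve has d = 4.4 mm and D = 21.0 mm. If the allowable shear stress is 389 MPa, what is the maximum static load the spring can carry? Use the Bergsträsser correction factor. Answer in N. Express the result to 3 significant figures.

473 N

C = D/d = 21.0/4.4 = 4.7727
K_B = (4C+2)/(4C−3) = 21.091/16.091 = 1.3107
τ_max = K·8FD/(πd³) → F_max = τ_allow·πd³/(8DK)
F_max = 389·π·4.4³/(8·21.0·1.3107) = 1.041e+05/220.2 = 472.75 N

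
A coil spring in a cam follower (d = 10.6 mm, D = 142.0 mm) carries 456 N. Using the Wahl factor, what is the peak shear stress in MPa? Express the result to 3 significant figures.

Spring index C = D/d = 142.0/10.6 = 13.3962
K_W = (4C−1)/(4C−4) + 0.615/C = 52.585/49.585 + 0.0459 = 1.1064
τ₀ = 8FD/(πd³) = 8·456·142.0/(π·10.6³) = 518016/3741.7 = 138.44 MPa
τ_max = K·τ₀ = 1.1064 × 138.44 = 153.18 MPa

153 MPa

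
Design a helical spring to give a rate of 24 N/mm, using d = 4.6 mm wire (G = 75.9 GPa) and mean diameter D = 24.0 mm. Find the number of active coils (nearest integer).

N_a = Gd⁴/(8D³k) = (75.9×10³ × 4.6⁴)/(8 × 24.0³ × 24)
    = 3.39839e+07 / 2.65421e+06 = 12.8 → 13 coils

13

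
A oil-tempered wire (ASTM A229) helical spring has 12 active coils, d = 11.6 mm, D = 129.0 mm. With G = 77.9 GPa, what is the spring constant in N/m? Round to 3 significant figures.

k = Gd⁴/(8D³N_a) = (77.9×10³ × 11.6⁴) / (8 × 129.0³ × 12)
  = 1.41049e+09 / 2.06082e+08 = 6.8443 N/mm = 6844.3 N/m

6840 N/m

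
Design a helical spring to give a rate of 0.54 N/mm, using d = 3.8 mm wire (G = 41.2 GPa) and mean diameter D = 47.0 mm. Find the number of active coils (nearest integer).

19

N_a = Gd⁴/(8D³k) = (41.2×10³ × 3.8⁴)/(8 × 47.0³ × 0.54)
    = 8.59076e+06 / 448515 = 19.15 → 19 coils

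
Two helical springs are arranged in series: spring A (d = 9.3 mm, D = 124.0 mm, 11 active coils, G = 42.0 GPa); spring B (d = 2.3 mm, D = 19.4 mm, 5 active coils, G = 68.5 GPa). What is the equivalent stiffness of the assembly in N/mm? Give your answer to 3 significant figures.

1.46 N/mm

k_A = Gd⁴/(8D³N_a) = (42.0×10³)(9.3⁴)/(8·124.0³·11) = 1.8725 N/mm
k_B = Gd⁴/(8D³N_a) = (68.5×10³)(2.3⁴)/(8·19.4³·5) = 6.5635 N/mm
Series: 1/k_eq = 1/1.8725 + 1/6.5635 = 0.68639; k_eq = 1.4569 N/mm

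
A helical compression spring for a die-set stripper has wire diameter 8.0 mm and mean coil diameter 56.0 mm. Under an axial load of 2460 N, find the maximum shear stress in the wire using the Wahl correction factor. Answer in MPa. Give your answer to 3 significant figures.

Spring index C = D/d = 56.0/8.0 = 7.0000
K_W = (4C−1)/(4C−4) + 0.615/C = 27.000/24.000 + 0.0879 = 1.2129
τ₀ = 8FD/(πd³) = 8·2460·56.0/(π·8.0³) = 1.10208e+06/1608.5 = 685.16 MPa
τ_max = K·τ₀ = 1.2129 × 685.16 = 831 MPa

831 MPa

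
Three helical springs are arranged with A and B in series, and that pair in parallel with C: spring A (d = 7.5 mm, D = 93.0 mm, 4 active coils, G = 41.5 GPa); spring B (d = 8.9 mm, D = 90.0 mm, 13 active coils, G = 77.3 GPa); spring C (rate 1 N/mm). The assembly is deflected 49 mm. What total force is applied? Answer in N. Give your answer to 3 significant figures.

k_A = Gd⁴/(8D³N_a) = (41.5×10³)(7.5⁴)/(8·93.0³·4) = 5.1015 N/mm
k_B = Gd⁴/(8D³N_a) = (77.3×10³)(8.9⁴)/(8·90.0³·13) = 6.397 N/mm
Springs A,B series: k_AB = 1/(1/5.1015+1/6.397) = 2.8381 N/mm; parallel with C: k_eq = 2.8381+1 = 3.8381 N/mm
F = k_eq·δ = 3.8381·49 = 188.07 N

188 N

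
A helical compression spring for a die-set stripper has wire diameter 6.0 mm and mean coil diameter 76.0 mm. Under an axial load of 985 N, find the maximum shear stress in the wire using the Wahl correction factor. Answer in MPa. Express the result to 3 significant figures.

982 MPa

Spring index C = D/d = 76.0/6.0 = 12.6667
K_W = (4C−1)/(4C−4) + 0.615/C = 49.667/46.667 + 0.0486 = 1.1128
τ₀ = 8FD/(πd³) = 8·985·76.0/(π·6.0³) = 598880/678.58 = 882.54 MPa
τ_max = K·τ₀ = 1.1128 × 882.54 = 982.13 MPa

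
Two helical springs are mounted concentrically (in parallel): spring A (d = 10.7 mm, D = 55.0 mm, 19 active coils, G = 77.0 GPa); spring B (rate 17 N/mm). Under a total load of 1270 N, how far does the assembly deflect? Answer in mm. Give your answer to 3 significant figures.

22.3 mm

k_A = Gd⁴/(8D³N_a) = (77.0×10³)(10.7⁴)/(8·55.0³·19) = 39.911 N/mm
Parallel: k_eq = 39.911 + 17 = 56.911 N/mm
δ = F/k_eq = 1270/56.911 = 22.315 mm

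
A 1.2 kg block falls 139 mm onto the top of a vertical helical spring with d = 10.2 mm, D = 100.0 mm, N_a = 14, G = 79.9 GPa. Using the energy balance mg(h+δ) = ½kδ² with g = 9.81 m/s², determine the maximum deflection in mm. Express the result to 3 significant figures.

22.2 mm

k = Gd⁴/(8D³N_a) = (79.9×10³)(10.2⁴)/(8·100.0³·14) = 7.722 N/mm
W = mg = 1.2 × 9.81 = 11.772 N
½kδ² − Wδ − Wh = 0 → δ = (W + √(W² + 2kWh))/k
δ = (11.772 + √(138.58 + 25271.1))/7.722 = (11.772 + 159.4)/7.722 = 22.167 mm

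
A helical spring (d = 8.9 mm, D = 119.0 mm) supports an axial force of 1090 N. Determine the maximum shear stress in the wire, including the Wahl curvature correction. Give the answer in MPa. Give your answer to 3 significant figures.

518 MPa

Spring index C = D/d = 119.0/8.9 = 13.3708
K_W = (4C−1)/(4C−4) + 0.615/C = 52.483/49.483 + 0.0460 = 1.1066
τ₀ = 8FD/(πd³) = 8·1090·119.0/(π·8.9³) = 1.03768e+06/2214.7 = 468.54 MPa
τ_max = K·τ₀ = 1.1066 × 468.54 = 518.49 MPa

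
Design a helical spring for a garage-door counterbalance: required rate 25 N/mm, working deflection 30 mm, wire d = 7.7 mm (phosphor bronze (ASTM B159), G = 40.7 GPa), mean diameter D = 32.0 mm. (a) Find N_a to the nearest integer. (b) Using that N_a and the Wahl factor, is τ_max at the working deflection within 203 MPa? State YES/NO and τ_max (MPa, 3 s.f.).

N_a = Gd⁴/(8D³k) = (40.7×10³)(7.7⁴)/(8·32.0³·25) = 21.83 → N_a = 22
Actual rate k = Gd⁴/(8D³·22) = 24.808 N/mm
Working load F = kδ = 24.808·30 = 744.25 N
C = 32.0/7.7 = 4.1558; K_W = (4C−1)/(4C−4)+0.615/C = 1.3856
τ_max = K_W·8FD/(πd³) = 1.3856·132.84 = 184.07 MPa
τ_max ≤ 203 MPa → acceptable

(a) 22 coils; (b) YES, τ_max = 184 MPa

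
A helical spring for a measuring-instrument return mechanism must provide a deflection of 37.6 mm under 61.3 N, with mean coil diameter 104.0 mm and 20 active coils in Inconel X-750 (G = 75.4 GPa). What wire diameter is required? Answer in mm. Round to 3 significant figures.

7.90 mm

Required rate k = F/δ = 61.3/37.6 = 1.6303 N/mm
d = (8D³N_a·k / G)^(1/4) = (8·104.0³·20·1.6303 / (75.4×10³))^0.25
  = (3891.5)^0.25 = 7.8982 mm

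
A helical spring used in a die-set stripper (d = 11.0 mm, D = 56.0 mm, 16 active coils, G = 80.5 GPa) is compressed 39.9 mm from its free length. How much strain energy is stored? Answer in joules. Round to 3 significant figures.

41.7 J

k = Gd⁴/(8D³N_a) = (80.5×10³)(11.0⁴)/(8·56.0³·16) = 52.432 N/mm
U = ½kδ² = 0.5 × 52.432 × 39.9² = 41736 N·mm = 41.736 J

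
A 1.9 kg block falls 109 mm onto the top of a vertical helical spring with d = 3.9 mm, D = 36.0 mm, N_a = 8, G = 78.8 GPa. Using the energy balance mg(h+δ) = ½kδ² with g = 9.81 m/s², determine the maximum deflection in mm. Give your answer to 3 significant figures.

k = Gd⁴/(8D³N_a) = (78.8×10³)(3.9⁴)/(8·36.0³·8) = 6.1052 N/mm
W = mg = 1.9 × 9.81 = 18.639 N
½kδ² − Wδ − Wh = 0 → δ = (W + √(W² + 2kWh))/k
δ = (18.639 + √(347.41 + 24807.1))/6.1052 = (18.639 + 158.6)/6.1052 = 29.031 mm

29.0 mm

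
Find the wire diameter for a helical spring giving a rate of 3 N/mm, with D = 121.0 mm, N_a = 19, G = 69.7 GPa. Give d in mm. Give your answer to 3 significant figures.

10.4 mm

d = (8D³N_a·k / G)^(1/4) = (8·121.0³·19·3 / (69.7×10³))^0.25
  = (11590)^0.25 = 10.3758 mm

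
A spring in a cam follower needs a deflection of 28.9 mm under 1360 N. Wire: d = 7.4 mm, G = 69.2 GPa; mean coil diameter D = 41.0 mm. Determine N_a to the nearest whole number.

Required rate k = F/δ = 1360/28.9 = 47.059 N/mm
N_a = Gd⁴/(8D³k) = (69.2×10³ × 7.4⁴)/(8 × 41.0³ × 47.059)
    = 2.07507e+08 / 2.59467e+07 = 7.997 → 8 coils

8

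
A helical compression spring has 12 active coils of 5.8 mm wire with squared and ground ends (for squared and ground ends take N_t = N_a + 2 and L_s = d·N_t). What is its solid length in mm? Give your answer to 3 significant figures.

squared and ground ends: N_t = N_a + 2 = 12 + 2 = 14
L_s = d·N_t = 5.8 × 14 = 81.2 mm

81.2 mm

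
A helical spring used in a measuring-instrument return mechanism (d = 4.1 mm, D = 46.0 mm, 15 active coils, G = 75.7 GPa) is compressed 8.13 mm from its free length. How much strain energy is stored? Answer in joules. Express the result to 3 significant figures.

k = Gd⁴/(8D³N_a) = (75.7×10³)(4.1⁴)/(8·46.0³·15) = 1.8314 N/mm
U = ½kδ² = 0.5 × 1.8314 × 8.13² = 60.524 N·mm = 0.060524 J

0.0605 J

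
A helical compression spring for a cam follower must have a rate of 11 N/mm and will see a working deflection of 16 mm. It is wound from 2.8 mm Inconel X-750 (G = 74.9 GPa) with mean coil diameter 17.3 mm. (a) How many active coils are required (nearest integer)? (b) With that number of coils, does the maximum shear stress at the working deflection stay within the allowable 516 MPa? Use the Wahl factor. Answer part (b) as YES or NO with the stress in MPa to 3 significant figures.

(a) 10 coils; (b) YES, τ_max = 444 MPa

N_a = Gd⁴/(8D³k) = (74.9×10³)(2.8⁴)/(8·17.3³·11) = 10.1 → N_a = 10
Actual rate k = Gd⁴/(8D³·10) = 11.114 N/mm
Working load F = kδ = 11.114·16 = 177.83 N
C = 17.3/2.8 = 6.1786; K_W = (4C−1)/(4C−4)+0.615/C = 1.2444
τ_max = K_W·8FD/(πd³) = 1.2444·356.88 = 444.08 MPa
τ_max ≤ 516 MPa → acceptable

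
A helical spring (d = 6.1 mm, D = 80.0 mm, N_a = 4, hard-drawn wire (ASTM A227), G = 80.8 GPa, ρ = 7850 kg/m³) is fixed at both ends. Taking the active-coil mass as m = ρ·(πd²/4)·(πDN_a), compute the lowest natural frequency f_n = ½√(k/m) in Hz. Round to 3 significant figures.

k = Gd⁴/(8D³N_a) = (80.8×10³)(6.1⁴)/(8·80.0³·4) = 6.8283 N/mm = 6828.3 N/m
Wire length L = πDN_a = π·80.0·4 = 1005.3 mm
m = ρ·(πd²/4)·L = 7850 × 29.225×10⁻⁶ m² × 1.0053 m = 0.23063 kg
f_n = ½√(k/m) = 0.5·√(6828.3/0.23063) = 0.5·√(29607) = 86.033 Hz

86.0 Hz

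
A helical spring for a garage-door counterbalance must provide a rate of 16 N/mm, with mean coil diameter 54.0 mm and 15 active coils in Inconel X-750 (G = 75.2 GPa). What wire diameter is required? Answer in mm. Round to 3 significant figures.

7.96 mm

d = (8D³N_a·k / G)^(1/4) = (8·54.0³·15·16 / (75.2×10³))^0.25
  = (4020.4)^0.25 = 7.9628 mm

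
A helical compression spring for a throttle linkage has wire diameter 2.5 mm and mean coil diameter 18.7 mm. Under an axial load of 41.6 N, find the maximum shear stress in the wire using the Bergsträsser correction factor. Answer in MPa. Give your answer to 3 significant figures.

150 MPa

Spring index C = D/d = 18.7/2.5 = 7.4800
K_B = (4C+2)/(4C−3) = 31.920/26.920 = 1.1857
τ₀ = 8FD/(πd³) = 8·41.6·18.7/(π·2.5³) = 6223.36/49.087 = 126.78 MPa
τ_max = K·τ₀ = 1.1857 × 126.78 = 150.33 MPa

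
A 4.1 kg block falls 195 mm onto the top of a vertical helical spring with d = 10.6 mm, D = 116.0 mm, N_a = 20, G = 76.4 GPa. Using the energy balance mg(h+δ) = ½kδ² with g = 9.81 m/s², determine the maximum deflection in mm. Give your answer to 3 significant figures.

75.0 mm

k = Gd⁴/(8D³N_a) = (76.4×10³)(10.6⁴)/(8·116.0³·20) = 3.8621 N/mm
W = mg = 4.1 × 9.81 = 40.221 N
½kδ² − Wδ − Wh = 0 → δ = (W + √(W² + 2kWh))/k
δ = (40.221 + √(1617.7 + 60581.5))/3.8621 = (40.221 + 249.4)/3.8621 = 74.99 mm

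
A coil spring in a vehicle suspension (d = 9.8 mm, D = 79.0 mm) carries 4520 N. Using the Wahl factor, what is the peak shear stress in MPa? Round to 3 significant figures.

1140 MPa

Spring index C = D/d = 79.0/9.8 = 8.0612
K_W = (4C−1)/(4C−4) + 0.615/C = 31.245/28.245 + 0.0763 = 1.1825
τ₀ = 8FD/(πd³) = 8·4520·79.0/(π·9.8³) = 2.85664e+06/2956.8 = 966.11 MPa
τ_max = K·τ₀ = 1.1825 × 966.11 = 1142.4 MPa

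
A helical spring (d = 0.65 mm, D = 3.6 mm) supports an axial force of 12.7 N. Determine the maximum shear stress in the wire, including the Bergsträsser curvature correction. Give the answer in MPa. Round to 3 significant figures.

Spring index C = D/d = 3.6/0.65 = 5.5385
K_B = (4C+2)/(4C−3) = 24.154/19.154 = 1.2610
τ₀ = 8FD/(πd³) = 8·12.7·3.6/(π·0.65³) = 365.76/0.86276 = 423.94 MPa
τ_max = K·τ₀ = 1.2610 × 423.94 = 534.61 MPa

535 MPa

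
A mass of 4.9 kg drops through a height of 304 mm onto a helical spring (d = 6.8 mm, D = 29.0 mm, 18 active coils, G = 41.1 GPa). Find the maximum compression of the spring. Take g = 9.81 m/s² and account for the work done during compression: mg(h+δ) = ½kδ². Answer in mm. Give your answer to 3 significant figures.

k = Gd⁴/(8D³N_a) = (41.1×10³)(6.8⁴)/(8·29.0³·18) = 25.022 N/mm
W = mg = 4.9 × 9.81 = 48.069 N
½kδ² − Wδ − Wh = 0 → δ = (W + √(W² + 2kWh))/k
δ = (48.069 + √(2310.6 + 731290))/25.022 = (48.069 + 856.5)/25.022 = 36.151 mm

36.2 mm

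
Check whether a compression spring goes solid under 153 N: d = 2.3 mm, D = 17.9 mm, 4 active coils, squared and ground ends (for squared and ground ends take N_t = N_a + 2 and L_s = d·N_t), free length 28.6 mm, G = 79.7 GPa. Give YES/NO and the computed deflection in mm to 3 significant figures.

NO, δ = 12.6 mm

k = Gd⁴/(8D³N_a) = (79.7×10³)(2.3⁴)/(8·17.9³·4) = 12.152 N/mm
N_t = 6; L_s = 2.3·6 = 13.8 mm; δ_solid = L₀ − L_s = 28.6 − 13.8 = 14.8 mm
δ = F/k = 153/12.152 = 12.59 mm
δ < δ_solid → spring does not go solid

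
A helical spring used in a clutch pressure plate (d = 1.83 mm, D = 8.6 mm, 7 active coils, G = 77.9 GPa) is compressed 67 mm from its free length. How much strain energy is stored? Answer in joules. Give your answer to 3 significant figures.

k = Gd⁴/(8D³N_a) = (77.9×10³)(1.83⁴)/(8·8.6³·7) = 24.528 N/mm
U = ½kδ² = 0.5 × 24.528 × 67² = 55053 N·mm = 55.053 J

55.1 J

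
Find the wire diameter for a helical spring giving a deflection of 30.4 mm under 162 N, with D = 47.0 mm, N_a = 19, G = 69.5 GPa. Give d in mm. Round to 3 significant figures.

5.90 mm

Required rate k = F/δ = 162/30.4 = 5.3289 N/mm
d = (8D³N_a·k / G)^(1/4) = (8·47.0³·19·5.3289 / (69.5×10³))^0.25
  = (1210)^0.25 = 5.8979 mm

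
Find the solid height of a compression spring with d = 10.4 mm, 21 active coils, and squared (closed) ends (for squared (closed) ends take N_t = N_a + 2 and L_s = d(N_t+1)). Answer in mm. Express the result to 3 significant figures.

250 mm

squared (closed) ends: N_t = N_a + 2 = 21 + 2 = 23
L_s = d·(N_t+1) = 10.4 × 24 = 249.6 mm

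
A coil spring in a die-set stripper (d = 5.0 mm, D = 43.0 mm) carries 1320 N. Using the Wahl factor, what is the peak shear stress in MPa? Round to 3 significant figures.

1350 MPa

Spring index C = D/d = 43.0/5.0 = 8.6000
K_W = (4C−1)/(4C−4) + 0.615/C = 33.400/30.400 + 0.0715 = 1.1702
τ₀ = 8FD/(πd³) = 8·1320·43.0/(π·5.0³) = 454080/392.7 = 1156.3 MPa
τ_max = K·τ₀ = 1.1702 × 1156.3 = 1353.1 MPa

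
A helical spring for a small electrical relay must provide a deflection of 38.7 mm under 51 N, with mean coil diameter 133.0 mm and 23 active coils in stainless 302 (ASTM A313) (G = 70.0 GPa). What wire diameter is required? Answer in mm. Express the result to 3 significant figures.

Required rate k = F/δ = 51/38.7 = 1.3178 N/mm
d = (8D³N_a·k / G)^(1/4) = (8·133.0³·23·1.3178 / (70.0×10³))^0.25
  = (8149.6)^0.25 = 9.5013 mm

9.50 mm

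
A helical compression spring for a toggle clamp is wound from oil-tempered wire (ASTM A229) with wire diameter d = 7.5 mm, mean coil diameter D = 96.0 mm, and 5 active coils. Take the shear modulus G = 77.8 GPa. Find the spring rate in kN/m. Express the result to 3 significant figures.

k = Gd⁴/(8D³N_a) = (77.8×10³ × 7.5⁴) / (8 × 96.0³ × 5)
  = 2.46164e+08 / 3.53894e+07 = 6.9559 N/mm

6.96 kN/m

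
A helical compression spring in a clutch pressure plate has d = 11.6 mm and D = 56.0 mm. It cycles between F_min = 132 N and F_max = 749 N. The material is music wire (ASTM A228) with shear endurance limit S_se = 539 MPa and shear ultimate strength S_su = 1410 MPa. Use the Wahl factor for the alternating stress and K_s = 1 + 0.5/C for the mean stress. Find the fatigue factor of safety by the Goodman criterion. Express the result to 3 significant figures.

9.93

C = D/d = 56.0/11.6 = 4.8276; K_W = (4C−1)/(4C−4)+0.615/C = 1.3233; K_s = 1+0.5/C = 1.1036
F_a = (F_max−F_min)/2 = 308.5 N; F_m = (F_max+F_min)/2 = 440.5 N
τ_a = K_W·8F_aD/(πd³) = 1.3233 × 28.184 = 37.298 MPa
τ_m = K_s·8F_mD/(πd³) = 1.1036 × 40.244 = 44.412 MPa
Goodman: 1/n_f = τ_a/S_se + τ_m/S_su = 37.298/539 + 44.412/1410 = 0.06920 + 0.03150 = 0.1007
n_f = 1/0.1007 = 9.931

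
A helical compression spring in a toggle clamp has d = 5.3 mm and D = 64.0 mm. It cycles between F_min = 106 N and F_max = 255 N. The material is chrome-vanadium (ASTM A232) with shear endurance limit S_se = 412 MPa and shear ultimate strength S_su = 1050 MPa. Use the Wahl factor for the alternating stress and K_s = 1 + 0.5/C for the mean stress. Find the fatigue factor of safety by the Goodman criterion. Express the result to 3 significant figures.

2.40

C = D/d = 64.0/5.3 = 12.0755; K_W = (4C−1)/(4C−4)+0.615/C = 1.1186; K_s = 1+0.5/C = 1.0414
F_a = (F_max−F_min)/2 = 74.5 N; F_m = (F_max+F_min)/2 = 180.5 N
τ_a = K_W·8F_aD/(πd³) = 1.1186 × 81.555 = 91.231 MPa
τ_m = K_s·8F_mD/(πd³) = 1.0414 × 197.59 = 205.77 MPa
Goodman: 1/n_f = τ_a/S_se + τ_m/S_su = 91.231/412 + 205.77/1050 = 0.22143 + 0.19597 = 0.41741
n_f = 1/0.41741 = 2.396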